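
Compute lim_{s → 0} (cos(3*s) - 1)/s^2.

-9/2

Direct substitution gives 0/0.
Apply L'Hôpital: lim (-3*sin(3*s))/(2*s), still 0/0.
After 2 applications of L'Hôpital's rule the quotient is (-9*cos(3*s))/(2); substituting s = 0 gives -9/2.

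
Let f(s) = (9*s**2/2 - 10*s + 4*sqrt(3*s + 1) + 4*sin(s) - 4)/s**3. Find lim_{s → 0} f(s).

73/12

Substitution gives 0/0; apply L'Hôpital's rule 3 times.
After differentiating numerator and denominator 3 times the quotient is (-4*cos(s) + 81/(2*(3*s + 1)^(5/2)))/(6); at s = 0 this is 73/12.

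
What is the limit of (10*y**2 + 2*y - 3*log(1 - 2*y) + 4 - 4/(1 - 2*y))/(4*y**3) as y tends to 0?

Substitution gives 0/0 (the numerator vanishes to order 3).
Expand each term to order y^3: the coefficient of y^3 in -3·ln(1 - 2y) is 8 and in -4·1/(1 - 2y) is -32.
Lower-order terms cancel with the polynomial part, so the numerator is (-24)·y^3 + o(y^3), and the limit is (-24)/(4) = -6.

-6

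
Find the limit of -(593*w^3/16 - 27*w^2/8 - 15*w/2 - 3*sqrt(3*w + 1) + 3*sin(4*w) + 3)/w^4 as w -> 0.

Substitution gives 0/0 (the numerator vanishes to order 4).
Expand each term to order w^4: the coefficient of w^4 in -3·√(1 + 3w) is 1215/128 and in 3·sin(4w) is 0.
Lower-order terms cancel with the polynomial part, so the numerator is (1215/128)·w^4 + o(w^4), and the limit is (1215/128)/(-1) = -1215/128.

-1215/128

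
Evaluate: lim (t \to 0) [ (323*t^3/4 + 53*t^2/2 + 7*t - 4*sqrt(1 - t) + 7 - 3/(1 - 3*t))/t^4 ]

-7771/32

Substitution gives 0/0 (the numerator vanishes to order 4).
Expand each term to order t^4: the coefficient of t^4 in -4·√(1 - t) is 5/32 and in -3·1/(1 - 3t) is -243.
Lower-order terms cancel with the polynomial part, so the numerator is (-7771/32)·t^4 + o(t^4), and the limit is (-7771/32)/(1) = -7771/32.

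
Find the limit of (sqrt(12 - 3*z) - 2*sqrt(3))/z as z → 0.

-√(3)/4

Substitution gives 0/0. Multiply numerator and denominator by the conjugate √(12 - 3z) + √12.
The numerator becomes (12 - 3z) − 12 = -3z, so the expression simplifies to -3/(√(12 - 3z) + √12).
Letting z → 0 gives -3/(2√12) = -√(3)/4.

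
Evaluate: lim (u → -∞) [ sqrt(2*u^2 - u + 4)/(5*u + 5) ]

For large |u|, √(2*u^2 - u + 4) ≈ √2·|u| and the denominator ≈ 5u.
Since u → −∞, |u| = −u, giving −√2/(5) = -√(2)/5.

-√(2)/5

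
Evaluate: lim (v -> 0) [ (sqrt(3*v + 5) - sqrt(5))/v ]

Substitution gives 0/0. Multiply numerator and denominator by the conjugate √(5 + 3v) + √5.
The numerator becomes (5 + 3v) − 5 = 3v, so the expression simplifies to 3/(√(5 + 3v) + √5).
Letting v → 0 gives 3/(2√5) = 3*√(5)/10.

3*√(5)/10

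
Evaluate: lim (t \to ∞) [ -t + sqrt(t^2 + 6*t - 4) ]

3

An ∞ − ∞ form. Rationalising with the conjugate, the difference becomes (6t - 4) / (√(t^2 + 6*t - 4) + t).
For large t the denominator behaves like 2·t, so the quotient tends to 6/2 = 3.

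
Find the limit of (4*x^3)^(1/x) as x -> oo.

1

Base → ∞ and exponent → 0: an ∞^0 form.
Take logs: (1/x)·ln(4·x^3) = (ln 4 + 3·ln x)/x → 0.
So the limit is e^0 = 1.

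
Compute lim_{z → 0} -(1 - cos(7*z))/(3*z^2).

Substitution gives 0/0.
Use (1 − cos u)/u² → 1/2 with u = 7z: the limit is 7²/(2·(-3)) = -49/6.

-49/6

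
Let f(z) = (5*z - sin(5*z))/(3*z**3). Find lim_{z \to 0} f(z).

Direct substitution gives 0/0.
Apply L'Hôpital: lim (5 - 5*cos(5*z))/(9*z^2), still 0/0.
Apply L'Hôpital: lim (25*sin(5*z))/(18*z), still 0/0.
After 3 applications of L'Hôpital's rule the quotient is (125*cos(5*z))/(18); substituting z = 0 gives 125/18.

125/18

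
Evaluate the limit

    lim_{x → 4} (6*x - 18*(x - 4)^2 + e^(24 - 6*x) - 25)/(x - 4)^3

Direct substitution gives 0/0.
Apply L'Hôpital: lim (-36*x - 6*e^(24 - 6*x) + 150)/(3*(x - 4)^2), still 0/0.
Apply L'Hôpital: lim (36*e^(24 - 6*x) - 36)/(6*x - 24), still 0/0.
After 3 applications of L'Hôpital's rule the quotient is (-216*e^(24 - 6*x))/(6); substituting x = 4 gives -36.

-36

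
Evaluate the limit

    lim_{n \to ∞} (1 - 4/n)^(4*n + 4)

Write it as [(1 - 4/n)^n]^(4) · (1 - 4/n)^(4). The bracketed term tends to e^(-4) and the second factor to 1, so the limit is e^(-16).

e^(-16)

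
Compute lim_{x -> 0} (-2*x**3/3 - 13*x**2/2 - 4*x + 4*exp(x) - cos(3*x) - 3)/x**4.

-77/24

Substitution gives 0/0; apply L'Hôpital's rule 4 times.
After differentiating numerator and denominator 4 times the quotient is (4*e^(x) - 81*cos(3*x))/(24); at x = 0 this is -77/24.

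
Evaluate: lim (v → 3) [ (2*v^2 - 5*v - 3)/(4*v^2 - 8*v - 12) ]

7/16

At v = 3 both the top and bottom vanish — a removable singularity. Factoring out (v - 3) from each leaves (2*v + 1)/(4*v + 4), which at v = 3 equals 7/16.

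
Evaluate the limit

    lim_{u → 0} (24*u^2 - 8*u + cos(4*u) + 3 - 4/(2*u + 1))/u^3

Substitution gives 0/0; apply L'Hôpital's rule 3 times.
After differentiating numerator and denominator 3 times the quotient is (64*sin(4*u) + 192/(2*u + 1)^4)/(6); at u = 0 this is 32.

32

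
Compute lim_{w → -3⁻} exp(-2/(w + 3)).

∞

As w → -3⁻, -2/(w + 3) → +∞, so e^(-2/(w + 3)) → ∞.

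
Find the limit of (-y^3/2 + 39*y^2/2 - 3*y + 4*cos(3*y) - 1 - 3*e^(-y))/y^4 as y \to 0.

107/8

Substitution gives 0/0 (the numerator vanishes to order 4).
Expand each term to order y^4: the coefficient of y^4 in -3·e^(-y) is -1/8 and in 4·cos(3y) is 27/2.
Lower-order terms cancel with the polynomial part, so the numerator is (107/8)·y^4 + o(y^4), and the limit is (107/8)/(1) = 107/8.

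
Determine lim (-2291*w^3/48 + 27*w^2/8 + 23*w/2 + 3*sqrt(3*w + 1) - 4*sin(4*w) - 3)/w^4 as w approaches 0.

-1215/128

Substitution gives 0/0 (the numerator vanishes to order 4).
Expand each term to order w^4: the coefficient of w^4 in -4·sin(4w) is 0 and in 3·√(1 + 3w) is -1215/128.
Lower-order terms cancel with the polynomial part, so the numerator is (-1215/128)·w^4 + o(w^4), and the limit is (-1215/128)/(1) = -1215/128.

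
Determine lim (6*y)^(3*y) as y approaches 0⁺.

Base → 0⁺ and exponent → 0⁺: a 0^0 form.
Take logs: 3y·ln(6y). This is 0·(−∞); rewriting as ln(6y)/(1/(3y)) and applying L'Hôpital gives 0.
Hence the limit is e^0 = 1.

1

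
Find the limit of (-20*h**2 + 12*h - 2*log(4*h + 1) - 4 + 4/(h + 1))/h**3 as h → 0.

Substitution gives 0/0; apply L'Hôpital's rule 3 times.
After differentiating numerator and denominator 3 times the quotient is (-256/(4*h + 1)^3 - 24/(h + 1)^4)/(6); at h = 0 this is -140/3.

-140/3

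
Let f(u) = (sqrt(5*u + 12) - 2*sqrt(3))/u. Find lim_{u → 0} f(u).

5*√(3)/12

Substitution gives 0/0. Multiply numerator and denominator by the conjugate √(12 + 5u) + √12.
The numerator becomes (12 + 5u) − 12 = 5u, so the expression simplifies to 5/(√(12 + 5u) + √12).
Letting u → 0 gives 5/(2√12) = 5*√(3)/12.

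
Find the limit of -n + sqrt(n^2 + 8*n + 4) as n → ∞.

4

An ∞ − ∞ form. Rationalising with the conjugate, the difference becomes (8n + 4) / (√(n^2 + 8*n + 4) + n).
For large n the denominator behaves like 2·n, so the quotient tends to 8/2 = 4.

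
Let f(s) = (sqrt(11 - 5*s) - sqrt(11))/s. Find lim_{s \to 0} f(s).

-5*√(11)/22

Substitution gives 0/0. Multiply numerator and denominator by the conjugate √(11 - 5s) + √11.
The numerator becomes (11 - 5s) − 11 = -5s, so the expression simplifies to -5/(√(11 - 5s) + √11).
Letting s → 0 gives -5/(2√11) = -5*√(11)/22.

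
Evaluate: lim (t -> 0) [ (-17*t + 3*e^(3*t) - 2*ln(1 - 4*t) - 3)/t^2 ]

59/2

Substitution gives 0/0 (the numerator vanishes to order 2).
Expand each term to order t^2: the coefficient of t^2 in 3·e^(3t) is 27/2 and in -2·ln(1 - 4t) is 16.
Lower-order terms cancel with the polynomial part, so the numerator is (59/2)·t^2 + o(t^2), and the limit is (59/2)/(1) = 59/2.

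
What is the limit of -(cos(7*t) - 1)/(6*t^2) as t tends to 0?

Direct substitution gives 0/0.
Apply L'Hôpital: lim (-7*sin(7*t))/(-12*t), still 0/0.
After 2 applications of L'Hôpital's rule the quotient is (-49*cos(7*t))/(-12); substituting t = 0 gives 49/12.

49/12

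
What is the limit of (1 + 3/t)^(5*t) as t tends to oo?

Write it as [(1 + 3/t)^t]^(5) · (1 + 3/t)^(0). The bracketed term tends to e^(3) and the second factor to 1, so the limit is e^(15).

e^(15)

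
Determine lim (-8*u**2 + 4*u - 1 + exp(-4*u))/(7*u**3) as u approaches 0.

Direct substitution gives 0/0.
Apply L'Hôpital: lim (-16*u + 4 - 4*e^(-4*u))/(21*u^2), still 0/0.
Apply L'Hôpital: lim (-16 + 16*e^(-4*u))/(42*u), still 0/0.
After 3 applications of L'Hôpital's rule the quotient is (-64*e^(-4*u))/(42); substituting u = 0 gives -32/21.

-32/21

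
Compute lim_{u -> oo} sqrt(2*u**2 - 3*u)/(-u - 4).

For large |u|, √(2*u^2 - 3*u) ≈ √2·|u| and the denominator ≈ -u.
Since u → +∞, |u| = u, giving √2/(-1) = -√(2).

-√(2)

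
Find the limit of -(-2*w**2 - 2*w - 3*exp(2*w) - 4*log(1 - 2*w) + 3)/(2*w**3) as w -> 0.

-10/3

Substitution gives 0/0; apply L'Hôpital's rule 3 times.
After differentiating numerator and denominator 3 times the quotient is (-24*e^(2*w) - 64/(2*w - 1)^3)/(-12); at w = 0 this is -10/3.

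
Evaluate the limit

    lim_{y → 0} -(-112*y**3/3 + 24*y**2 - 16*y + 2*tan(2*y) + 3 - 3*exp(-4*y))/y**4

Substitution gives 0/0 (the numerator vanishes to order 4).
Expand each term to order y^4: the coefficient of y^4 in 2·tan(2y) is 0 and in -3·e^(-4y) is -32.
Lower-order terms cancel with the polynomial part, so the numerator is (-32)·y^4 + o(y^4), and the limit is (-32)/(-1) = 32.

32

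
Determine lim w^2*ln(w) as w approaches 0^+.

This is a 0·(−∞) form. Rewrite as 1·ln(w) / w^(−2) and apply L'Hôpital:
the derivative quotient is 1·(1/w) / (−2·w^(−3)) = (-1/2)·w^2 → 0.

0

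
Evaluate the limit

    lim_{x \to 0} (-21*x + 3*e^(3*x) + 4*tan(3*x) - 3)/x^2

Substitution gives 0/0 (the numerator vanishes to order 2).
Expand each term to order x^2: the coefficient of x^2 in 3·e^(3x) is 27/2 and in 4·tan(3x) is 0.
Lower-order terms cancel with the polynomial part, so the numerator is (27/2)·x^2 + o(x^2), and the limit is (27/2)/(1) = 27/2.

27/2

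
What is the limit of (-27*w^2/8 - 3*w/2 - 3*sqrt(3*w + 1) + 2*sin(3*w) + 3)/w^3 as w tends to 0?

Substitution gives 0/0 (the numerator vanishes to order 3).
Expand each term to order w^3: the coefficient of w^3 in -3·√(1 + 3w) is -81/16 and in 2·sin(3w) is -9.
Lower-order terms cancel with the polynomial part, so the numerator is (-225/16)·w^3 + o(w^3), and the limit is (-225/16)/(1) = -225/16.

-225/16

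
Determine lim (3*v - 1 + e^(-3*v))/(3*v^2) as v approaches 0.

3/2

Direct substitution gives 0/0.
Apply L'Hôpital: lim (3 - 3*e^(-3*v))/(6*v), still 0/0.
After 2 applications of L'Hôpital's rule the quotient is (9*e^(-3*v))/(6); substituting v = 0 gives 3/2.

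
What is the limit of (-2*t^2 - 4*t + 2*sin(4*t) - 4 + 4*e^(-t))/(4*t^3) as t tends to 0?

-11/2

Substitution gives 0/0; apply L'Hôpital's rule 3 times.
After differentiating numerator and denominator 3 times the quotient is (-128*cos(4*t) - 4*e^(-t))/(24); at t = 0 this is -11/2.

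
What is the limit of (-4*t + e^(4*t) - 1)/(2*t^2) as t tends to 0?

4

Direct substitution gives 0/0.
Apply L'Hôpital: lim (4*e^(4*t) - 4)/(4*t), still 0/0.
After 2 applications of L'Hôpital's rule the quotient is (16*e^(4*t))/(4); substituting t = 0 gives 4.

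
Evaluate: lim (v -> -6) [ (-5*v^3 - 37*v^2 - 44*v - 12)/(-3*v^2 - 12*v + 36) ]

Since v = -6 makes numerator and denominator zero, (v + 6) divides both.
Cancelling it gives (-5*v^2 - 7*v - 2)/(6 - 3*v); now plug in v = -6 to get -35/6.

-35/6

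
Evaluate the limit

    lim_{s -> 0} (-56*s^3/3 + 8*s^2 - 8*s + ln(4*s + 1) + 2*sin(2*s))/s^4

-64

Substitution gives 0/0; apply L'Hôpital's rule 4 times.
After differentiating numerator and denominator 4 times the quotient is (32*sin(2*s) - 1536/(4*s + 1)^4)/(24); at s = 0 this is -64.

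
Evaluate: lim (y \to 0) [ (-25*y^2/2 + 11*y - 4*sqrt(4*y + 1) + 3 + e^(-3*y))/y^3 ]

Substitution gives 0/0; apply L'Hôpital's rule 3 times.
After differentiating numerator and denominator 3 times the quotient is (-27*e^(-3*y) - 96/(4*y + 1)^(5/2))/(6); at y = 0 this is -41/2.

-41/2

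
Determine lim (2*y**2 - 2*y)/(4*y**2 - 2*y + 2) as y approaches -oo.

1/2

Numerator and denominator both have degree 2.
Dividing every term by y^2, all lower-order terms vanish and the limit is the ratio of leading coefficients, 2/(4) = 1/2.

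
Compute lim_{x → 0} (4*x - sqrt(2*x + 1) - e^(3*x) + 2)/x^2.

-4

Substitution gives 0/0 (the numerator vanishes to order 2).
Expand each term to order x^2: the coefficient of x^2 in −e^(3x) is -9/2 and in −√(1 + 2x) is 1/2.
Lower-order terms cancel with the polynomial part, so the numerator is (-4)·x^2 + o(x^2), and the limit is (-4)/(1) = -4.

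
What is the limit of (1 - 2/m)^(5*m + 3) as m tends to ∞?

e^(-10)

Let L be the limit and take ln: ln L = lim (5m + 3)·ln(1 - 2/m) = lim (5m + 3)·(-2/m + O(1/m²)) = -10.
Hence L = e^(-10).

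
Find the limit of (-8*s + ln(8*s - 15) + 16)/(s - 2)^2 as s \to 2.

Direct substitution gives 0/0.
Apply L'Hôpital: lim (-8 + 8/(8*s - 15))/(2*s - 4), still 0/0.
After 2 applications of L'Hôpital's rule the quotient is (-64/(8*s - 15)^2)/(2); substituting s = 2 gives -32.

-32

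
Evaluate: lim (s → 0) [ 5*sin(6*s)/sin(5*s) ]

6

Substitution gives 0/0.
Divide numerator and denominator by s: sin(6s)/s → 6 and sin(5s)/s → 5, so the limit is 5·6/5 = 6.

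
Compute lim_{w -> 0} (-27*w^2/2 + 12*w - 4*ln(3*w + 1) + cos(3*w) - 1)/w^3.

-36

Substitution gives 0/0; apply L'Hôpital's rule 3 times.
After differentiating numerator and denominator 3 times the quotient is (27*sin(3*w) - 216/(3*w + 1)^3)/(6); at w = 0 this is -36.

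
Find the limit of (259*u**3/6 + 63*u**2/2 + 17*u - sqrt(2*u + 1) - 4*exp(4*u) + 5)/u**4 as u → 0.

Substitution gives 0/0 (the numerator vanishes to order 4).
Expand each term to order u^4: the coefficient of u^4 in -4·e^(4u) is -128/3 and in −√(1 + 2u) is 5/8.
Lower-order terms cancel with the polynomial part, so the numerator is (-1009/24)·u^4 + o(u^4), and the limit is (-1009/24)/(1) = -1009/24.

-1009/24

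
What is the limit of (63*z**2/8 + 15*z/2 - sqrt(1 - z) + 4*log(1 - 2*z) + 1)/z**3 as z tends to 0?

-509/48

Substitution gives 0/0 (the numerator vanishes to order 3).
Expand each term to order z^3: the coefficient of z^3 in 4·ln(1 - 2z) is -32/3 and in −√(1 - z) is 1/16.
Lower-order terms cancel with the polynomial part, so the numerator is (-509/48)·z^3 + o(z^3), and the limit is (-509/48)/(1) = -509/48.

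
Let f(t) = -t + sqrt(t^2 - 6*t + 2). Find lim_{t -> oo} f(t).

-3

An ∞ − ∞ form. Rationalising with the conjugate, the difference becomes (-6t + 2) / (√(t^2 - 6*t + 2) + t).
For large t the denominator behaves like 2·t, so the quotient tends to -6/2 = -3.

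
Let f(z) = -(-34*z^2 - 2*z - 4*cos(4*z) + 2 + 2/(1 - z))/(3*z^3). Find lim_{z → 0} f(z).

-2/3

Substitution gives 0/0; apply L'Hôpital's rule 3 times.
After differentiating numerator and denominator 3 times the quotient is (-256*sin(4*z) + 12/(z - 1)^4)/(-18); at z = 0 this is -2/3.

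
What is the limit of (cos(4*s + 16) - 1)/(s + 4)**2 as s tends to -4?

Direct substitution gives 0/0.
Apply L'Hôpital: lim (-4*sin(4*s + 16))/(2*s + 8), still 0/0.
After 2 applications of L'Hôpital's rule the quotient is (-16*cos(4*s + 16))/(2); substituting s = -4 gives -8.

-8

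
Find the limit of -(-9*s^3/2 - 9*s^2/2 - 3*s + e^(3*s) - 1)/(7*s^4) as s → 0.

Direct substitution gives 0/0.
Apply L'Hôpital: lim (-27*s^2/2 - 9*s + 3*e^(3*s) - 3)/(-28*s^3), still 0/0.
Apply L'Hôpital: lim (-27*s + 9*e^(3*s) - 9)/(-84*s^2), still 0/0.
Apply L'Hôpital: lim (27*e^(3*s) - 27)/(-168*s), still 0/0.
After 4 applications of L'Hôpital's rule the quotient is (81*e^(3*s))/(-168); substituting s = 0 gives -27/56.

-27/56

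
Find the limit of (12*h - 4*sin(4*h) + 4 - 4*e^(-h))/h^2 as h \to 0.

Substitution gives 0/0 (the numerator vanishes to order 2).
Expand each term to order h^2: the coefficient of h^2 in -4·sin(4h) is 0 and in -4·e^(-h) is -2.
Lower-order terms cancel with the polynomial part, so the numerator is (-2)·h^2 + o(h^2), and the limit is (-2)/(1) = -2.

-2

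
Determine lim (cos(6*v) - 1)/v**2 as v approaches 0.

-18

Direct substitution gives 0/0.
Apply L'Hôpital: lim (-6*sin(6*v))/(2*v), still 0/0.
After 2 applications of L'Hôpital's rule the quotient is (-36*cos(6*v))/(2); substituting v = 0 gives -18.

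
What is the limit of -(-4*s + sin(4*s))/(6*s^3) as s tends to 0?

Direct substitution gives 0/0.
Apply L'Hôpital: lim (4*cos(4*s) - 4)/(-18*s^2), still 0/0.
Apply L'Hôpital: lim (-16*sin(4*s))/(-36*s), still 0/0.
After 3 applications of L'Hôpital's rule the quotient is (-64*cos(4*s))/(-36); substituting s = 0 gives 16/9.

16/9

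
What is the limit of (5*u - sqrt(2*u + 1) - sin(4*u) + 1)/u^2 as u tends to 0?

Substitution gives 0/0 (the numerator vanishes to order 2).
Expand each term to order u^2: the coefficient of u^2 in −√(1 + 2u) is 1/2 and in −sin(4u) is 0.
Lower-order terms cancel with the polynomial part, so the numerator is (1/2)·u^2 + o(u^2), and the limit is (1/2)/(1) = 1/2.

1/2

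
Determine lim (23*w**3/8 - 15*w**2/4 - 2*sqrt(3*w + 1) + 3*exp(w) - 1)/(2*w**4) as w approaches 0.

413/128

Substitution gives 0/0 (the numerator vanishes to order 4).
Expand each term to order w^4: the coefficient of w^4 in 3·e^(w) is 1/8 and in -2·√(1 + 3w) is 405/64.
Lower-order terms cancel with the polynomial part, so the numerator is (413/64)·w^4 + o(w^4), and the limit is (413/64)/(2) = 413/128.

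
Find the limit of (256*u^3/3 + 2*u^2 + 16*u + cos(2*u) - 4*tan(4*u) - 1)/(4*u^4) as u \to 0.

1/6

Substitution gives 0/0; apply L'Hôpital's rule 4 times.
After differentiating numerator and denominator 4 times the quotient is (16*cos(2*u) - 24576*tan(4*u)^5 - 40960*tan(4*u)^3 - 16384*tan(4*u))/(96); at u = 0 this is 1/6.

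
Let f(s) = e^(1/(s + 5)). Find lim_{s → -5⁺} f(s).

As s → -5⁺, 1/(s + 5) → +∞, so e^(1/(s + 5)) → ∞.

∞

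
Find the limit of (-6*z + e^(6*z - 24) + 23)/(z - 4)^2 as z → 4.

18

Direct substitution gives 0/0.
Apply L'Hôpital: lim (6*e^(6*z - 24) - 6)/(2*z - 8), still 0/0.
After 2 applications of L'Hôpital's rule the quotient is (36*e^(6*z - 24))/(2); substituting z = 4 gives 18.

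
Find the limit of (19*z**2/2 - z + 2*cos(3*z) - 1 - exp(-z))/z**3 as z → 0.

Substitution gives 0/0 (the numerator vanishes to order 3).
Expand each term to order z^3: the coefficient of z^3 in −e^(-z) is 1/6 and in 2·cos(3z) is 0.
Lower-order terms cancel with the polynomial part, so the numerator is (1/6)·z^3 + o(z^3), and the limit is (1/6)/(1) = 1/6.

1/6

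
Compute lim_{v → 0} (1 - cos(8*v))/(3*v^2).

32/3

Substitution gives 0/0.
Use (1 − cos u)/u² → 1/2 with u = 8v: the limit is 8²/(2·3) = 32/3.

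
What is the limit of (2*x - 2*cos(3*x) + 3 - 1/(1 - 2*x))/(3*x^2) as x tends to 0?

Substitution gives 0/0; apply L'Hôpital's rule 2 times.
After differentiating numerator and denominator 2 times the quotient is (18*cos(3*x) + 8/(2*x - 1)^3)/(6); at x = 0 this is 5/3.

5/3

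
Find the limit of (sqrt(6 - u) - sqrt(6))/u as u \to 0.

-√(6)/12

A 0/0 form; rationalise with √(6 - u) + √6. This collapses the numerator to -u, leaving -1/(√(6 - u) + √6) → -1/(2√6) = -√(6)/12.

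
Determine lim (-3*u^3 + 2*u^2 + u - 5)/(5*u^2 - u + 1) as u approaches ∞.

The numerator has higher degree (3 > 2); the quotient behaves like (-3/(5))·u^1 for large |u|.
As u → +∞ this diverges to -∞.

-∞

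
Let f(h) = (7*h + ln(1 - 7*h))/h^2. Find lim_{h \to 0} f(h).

Direct substitution gives 0/0.
Apply L'Hôpital: lim (7 - 7/(1 - 7*h))/(2*h), still 0/0.
After 2 applications of L'Hôpital's rule the quotient is (-49/(1 - 7*h)^2)/(2); substituting h = 0 gives -49/2.

-49/2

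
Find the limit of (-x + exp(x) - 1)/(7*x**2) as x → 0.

Direct substitution gives 0/0.
Apply L'Hôpital: lim (e^(x) - 1)/(14*x), still 0/0.
After 2 applications of L'Hôpital's rule the quotient is (e^(x))/(14); substituting x = 0 gives 1/14.

1/14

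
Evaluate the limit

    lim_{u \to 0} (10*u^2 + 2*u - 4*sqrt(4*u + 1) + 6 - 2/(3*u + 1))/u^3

38

Substitution gives 0/0; apply L'Hôpital's rule 3 times.
After differentiating numerator and denominator 3 times the quotient is (-96/(4*u + 1)^(5/2) + 324/(3*u + 1)^4)/(6); at u = 0 this is 38.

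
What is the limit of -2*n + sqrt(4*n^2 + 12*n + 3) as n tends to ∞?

3

This has the form ∞ − ∞. Multiply and divide by the conjugate √(4*n^2 + 12*n + 3) + 2n.
That gives (12n + 3) / (√(4*n^2 + 12*n + 3) + 2n).
Divide numerator and denominator by n: the limit is 12/(2·2) = 3.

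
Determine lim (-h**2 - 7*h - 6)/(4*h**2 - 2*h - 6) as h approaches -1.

1/2

At h = -1 both the top and bottom vanish — a removable singularity. Factoring out (h + 1) from each leaves (-h - 6)/(4*h - 6), which at h = -1 equals 1/2.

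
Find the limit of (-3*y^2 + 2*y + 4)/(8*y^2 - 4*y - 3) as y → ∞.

Numerator and denominator both have degree 2.
Dividing every term by y^2, all lower-order terms vanish and the limit is the ratio of leading coefficients, -3/(8) = -3/8.

-3/8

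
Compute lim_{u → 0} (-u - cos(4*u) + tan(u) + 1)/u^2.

8

Substitution gives 0/0; apply L'Hôpital's rule 2 times.
After differentiating numerator and denominator 2 times the quotient is (16*cos(4*u) + 2*tan(u)^3 + 2*tan(u))/(2); at u = 0 this is 8.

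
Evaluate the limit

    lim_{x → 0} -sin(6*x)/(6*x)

-1

Substitution gives 0/0.
Write it as (6/(-6))·sin(6x)/(6x); since sin(u)/u → 1, the limit is -1.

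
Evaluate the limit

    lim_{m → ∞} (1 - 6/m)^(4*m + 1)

The base → 1 and the exponent → ∞: a 1^∞ form.
Take logarithms: (4m + 1)·ln(1 - 6/m). Since ln(1+u) ~ u for small u, this behaves like (4m)·(-6/m) → -24.
So the limit is e^(-24).

e^(-24)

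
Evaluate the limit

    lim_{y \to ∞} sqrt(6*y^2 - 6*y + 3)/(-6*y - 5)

-√(6)/6

For large |y|, √(6*y^2 - 6*y + 3) ≈ √6·|y| and the denominator ≈ -6y.
Since y → +∞, |y| = y, giving √6/(-6) = -√(6)/6.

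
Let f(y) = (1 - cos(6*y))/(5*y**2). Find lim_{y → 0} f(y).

Substitution gives 0/0.
Use (1 − cos u)/u² → 1/2 with u = 6y: the limit is 6²/(2·5) = 18/5.

18/5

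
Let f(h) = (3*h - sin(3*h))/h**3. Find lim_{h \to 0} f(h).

Direct substitution gives 0/0.
Apply L'Hôpital: lim (3 - 3*cos(3*h))/(3*h^2), still 0/0.
Apply L'Hôpital: lim (9*sin(3*h))/(6*h), still 0/0.
After 3 applications of L'Hôpital's rule the quotient is (27*cos(3*h))/(6); substituting h = 0 gives 9/2.

9/2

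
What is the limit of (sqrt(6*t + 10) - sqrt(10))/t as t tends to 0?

A 0/0 form; rationalise with √(10 + 6t) + √10. This collapses the numerator to 6t, leaving 6/(√(10 + 6t) + √10) → 6/(2√10) = 3*√(10)/10.

3*√(10)/10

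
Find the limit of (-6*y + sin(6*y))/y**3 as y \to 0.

Direct substitution gives 0/0.
Apply L'Hôpital: lim (6*cos(6*y) - 6)/(3*y^2), still 0/0.
Apply L'Hôpital: lim (-36*sin(6*y))/(6*y), still 0/0.
After 3 applications of L'Hôpital's rule the quotient is (-216*cos(6*y))/(6); substituting y = 0 gives -36.

-36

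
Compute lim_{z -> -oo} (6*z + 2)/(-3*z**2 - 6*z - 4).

The denominator has degree 2 and the numerator degree 1. Dividing numerator and denominator by z^2 sends every term to 0 except the leading denominator term, so the limit is 0.

0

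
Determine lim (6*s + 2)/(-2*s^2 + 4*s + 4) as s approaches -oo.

0

The denominator has degree 2 and the numerator degree 1. Dividing numerator and denominator by s^2 sends every term to 0 except the leading denominator term, so the limit is 0.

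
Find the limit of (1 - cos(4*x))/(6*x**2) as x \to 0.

Substitution gives 0/0.
Use (1 − cos u)/u² → 1/2 with u = 4x: the limit is 4²/(2·6) = 4/3.

4/3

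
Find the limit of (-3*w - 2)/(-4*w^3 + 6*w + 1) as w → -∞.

The denominator has degree 3 and the numerator degree 1. Dividing numerator and denominator by w^3 sends every term to 0 except the leading denominator term, so the limit is 0.

0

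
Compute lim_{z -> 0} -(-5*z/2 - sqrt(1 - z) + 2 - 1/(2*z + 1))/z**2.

31/8

Substitution gives 0/0 (the numerator vanishes to order 2).
Expand each term to order z^2: the coefficient of z^2 in −√(1 - z) is 1/8 and in −1/(1 + 2z) is -4.
Lower-order terms cancel with the polynomial part, so the numerator is (-31/8)·z^2 + o(z^2), and the limit is (-31/8)/(-1) = 31/8.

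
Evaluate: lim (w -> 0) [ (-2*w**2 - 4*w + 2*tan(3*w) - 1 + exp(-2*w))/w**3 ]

Substitution gives 0/0; apply L'Hôpital's rule 3 times.
After differentiating numerator and denominator 3 times the quotient is (4*(27*(3*tan(3*w)^2 + 1)*e^(2*w)/cos(3*w)^2 - 2)*e^(-2*w))/(6); at w = 0 this is 50/3.

50/3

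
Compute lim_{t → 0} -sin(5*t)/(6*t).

-5/6

Substitution gives 0/0.
Write it as (5/(-6))·sin(5t)/(5t); since sin(u)/u → 1, the limit is -5/6.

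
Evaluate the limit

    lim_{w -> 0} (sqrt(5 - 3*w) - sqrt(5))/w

-3*√(5)/10

A 0/0 form; rationalise with √(5 - 3w) + √5. This collapses the numerator to -3w, leaving -3/(√(5 - 3w) + √5) → -3/(2√5) = -3*√(5)/10.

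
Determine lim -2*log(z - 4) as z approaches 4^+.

As z → 4⁺, z - 4 → 0⁺ and ln(z - 4) → −∞.
Multiplying by -2 gives ∞.

∞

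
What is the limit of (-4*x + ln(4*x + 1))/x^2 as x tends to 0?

-8

Direct substitution gives 0/0.
Apply L'Hôpital: lim (-4 + 4/(4*x + 1))/(2*x), still 0/0.
After 2 applications of L'Hôpital's rule the quotient is (-16/(4*x + 1)^2)/(2); substituting x = 0 gives -8.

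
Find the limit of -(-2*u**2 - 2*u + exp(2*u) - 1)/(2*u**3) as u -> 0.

Direct substitution gives 0/0.
Apply L'Hôpital: lim (-4*u + 2*e^(2*u) - 2)/(-6*u^2), still 0/0.
Apply L'Hôpital: lim (4*e^(2*u) - 4)/(-12*u), still 0/0.
After 3 applications of L'Hôpital's rule the quotient is (8*e^(2*u))/(-12); substituting u = 0 gives -2/3.

-2/3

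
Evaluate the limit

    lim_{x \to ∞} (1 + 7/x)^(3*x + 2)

The base → 1 and the exponent → ∞: a 1^∞ form.
Take logarithms: (3x + 2)·ln(1 + 7/x). Since ln(1+u) ~ u for small u, this behaves like (3x)·(7/x) → 21.
So the limit is e^(21).

e^(21)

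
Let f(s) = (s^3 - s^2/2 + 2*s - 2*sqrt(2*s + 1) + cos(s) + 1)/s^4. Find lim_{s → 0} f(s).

31/24

Substitution gives 0/0; apply L'Hôpital's rule 4 times.
After differentiating numerator and denominator 4 times the quotient is (cos(s) + 30/(2*s + 1)^(7/2))/(24); at s = 0 this is 31/24.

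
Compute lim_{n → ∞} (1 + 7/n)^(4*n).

e^(28)

Write it as [(1 + 7/n)^n]^(4) · (1 + 7/n)^(0). The bracketed term tends to e^(7) and the second factor to 1, so the limit is e^(28).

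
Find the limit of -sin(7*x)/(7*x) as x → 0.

Substitution gives 0/0.
Write it as (7/(-7))·sin(7x)/(7x); since sin(u)/u → 1, the limit is -1.

-1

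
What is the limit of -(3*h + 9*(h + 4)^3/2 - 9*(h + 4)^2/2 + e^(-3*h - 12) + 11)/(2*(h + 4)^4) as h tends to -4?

Direct substitution gives 0/0.
Apply L'Hôpital: lim (-9*h + 27*(h + 4)^2/2 - 3*e^(-3*h - 12) - 33)/(-8*(h + 4)^3), still 0/0.
Apply L'Hôpital: lim (27*h + 9*e^(-3*h - 12) + 99)/(-24*(h + 4)^2), still 0/0.
Apply L'Hôpital: lim (27 - 27*e^(-3*h - 12))/(-48*h - 192), still 0/0.
After 4 applications of L'Hôpital's rule the quotient is (81*e^(-3*h - 12))/(-48); substituting h = -4 gives -27/16.

-27/16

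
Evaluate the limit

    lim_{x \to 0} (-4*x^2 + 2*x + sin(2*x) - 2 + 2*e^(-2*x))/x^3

Substitution gives 0/0 (the numerator vanishes to order 3).
Expand each term to order x^3: the coefficient of x^3 in sin(2x) is -4/3 and in 2·e^(-2x) is -8/3.
Lower-order terms cancel with the polynomial part, so the numerator is (-4)·x^3 + o(x^3), and the limit is (-4)/(1) = -4.

-4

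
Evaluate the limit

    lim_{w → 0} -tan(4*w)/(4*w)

Substitution gives 0/0.
Since tan(u)/u → 1 as u → 0, tan(4w)/(4w) → 1 and the limit is 4/(-4) = -1.

-1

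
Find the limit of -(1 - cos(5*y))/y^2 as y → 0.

Substitution gives 0/0.
Use (1 − cos u)/u² → 1/2 with u = 5y: the limit is 5²/(2·(-1)) = -25/2.

-25/2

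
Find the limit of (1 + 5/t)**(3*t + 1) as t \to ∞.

e^(15)

The base → 1 and the exponent → ∞: a 1^∞ form.
Take logarithms: (3t + 1)·ln(1 + 5/t). Since ln(1+u) ~ u for small u, this behaves like (3t)·(5/t) → 15.
So the limit is e^(15).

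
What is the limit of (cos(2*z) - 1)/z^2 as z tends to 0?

Direct substitution gives 0/0.
Apply L'Hôpital: lim (-2*sin(2*z))/(2*z), still 0/0.
After 2 applications of L'Hôpital's rule the quotient is (-4*cos(2*z))/(2); substituting z = 0 gives -2.

-2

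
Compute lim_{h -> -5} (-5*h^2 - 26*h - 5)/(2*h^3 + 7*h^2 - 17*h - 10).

Direct substitution gives 0/0, so factor. Both numerator and denominator have (h + 5) as a factor.
After cancelling, the expression reduces to (-5*h - 1)/(2*h^2 - 3*h - 2).
Substituting h = -5 gives 8/21.

8/21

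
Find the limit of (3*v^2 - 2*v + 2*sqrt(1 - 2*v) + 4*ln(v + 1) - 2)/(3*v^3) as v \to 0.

1/9

Substitution gives 0/0 (the numerator vanishes to order 3).
Expand each term to order v^3: the coefficient of v^3 in 2·√(1 - 2v) is -1 and in 4·ln(1 + v) is 4/3.
Lower-order terms cancel with the polynomial part, so the numerator is (1/3)·v^3 + o(v^3), and the limit is (1/3)/(3) = 1/9.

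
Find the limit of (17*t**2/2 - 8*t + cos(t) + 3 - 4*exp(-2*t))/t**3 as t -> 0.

Substitution gives 0/0 (the numerator vanishes to order 3).
Expand each term to order t^3: the coefficient of t^3 in -4·e^(-2t) is 16/3 and in cos(t) is 0.
Lower-order terms cancel with the polynomial part, so the numerator is (16/3)·t^3 + o(t^3), and the limit is (16/3)/(1) = 16/3.

16/3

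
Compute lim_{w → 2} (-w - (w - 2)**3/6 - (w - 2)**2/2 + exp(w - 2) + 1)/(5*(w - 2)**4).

Direct substitution gives 0/0.
Apply L'Hôpital: lim (-w - (w - 2)^2/2 + e^(w - 2) + 1)/(20*(w - 2)^3), still 0/0.
Apply L'Hôpital: lim (-w + e^(w - 2) + 1)/(60*(w - 2)^2), still 0/0.
Apply L'Hôpital: lim (e^(w - 2) - 1)/(120*w - 240), still 0/0.
After 4 applications of L'Hôpital's rule the quotient is (e^(w - 2))/(120); substituting w = 2 gives 1/120.

1/120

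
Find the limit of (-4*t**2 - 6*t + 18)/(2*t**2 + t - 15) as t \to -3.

At t = -3 both the top and bottom vanish — a removable singularity. Factoring out (t + 3) from each leaves (6 - 4*t)/(2*t - 5), which at t = -3 equals -18/11.

-18/11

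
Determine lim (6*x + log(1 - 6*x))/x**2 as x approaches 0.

-18

Direct substitution gives 0/0.
Apply L'Hôpital: lim (6 - 6/(1 - 6*x))/(2*x), still 0/0.
After 2 applications of L'Hôpital's rule the quotient is (-36/(1 - 6*x)^2)/(2); substituting x = 0 gives -18.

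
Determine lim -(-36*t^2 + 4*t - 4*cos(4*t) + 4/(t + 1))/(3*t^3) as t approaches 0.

4/3

Substitution gives 0/0 (the numerator vanishes to order 3).
Expand each term to order t^3: the coefficient of t^3 in -4·cos(4t) is 0 and in 4·1/(1 + t) is -4.
Lower-order terms cancel with the polynomial part, so the numerator is (-4)·t^3 + o(t^3), and the limit is (-4)/(-3) = 4/3.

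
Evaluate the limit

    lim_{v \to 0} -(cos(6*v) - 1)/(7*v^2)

Direct substitution gives 0/0.
Apply L'Hôpital: lim (-6*sin(6*v))/(-14*v), still 0/0.
After 2 applications of L'Hôpital's rule the quotient is (-36*cos(6*v))/(-14); substituting v = 0 gives 18/7.

18/7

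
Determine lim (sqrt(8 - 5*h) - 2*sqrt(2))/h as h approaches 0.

Substitution gives 0/0. Multiply numerator and denominator by the conjugate √(8 - 5h) + √8.
The numerator becomes (8 - 5h) − 8 = -5h, so the expression simplifies to -5/(√(8 - 5h) + √8).
Letting h → 0 gives -5/(2√8) = -5*√(2)/8.

-5*√(2)/8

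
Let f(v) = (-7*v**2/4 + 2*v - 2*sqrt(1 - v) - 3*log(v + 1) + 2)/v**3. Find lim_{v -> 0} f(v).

Substitution gives 0/0; apply L'Hôpital's rule 3 times.
After differentiating numerator and denominator 3 times the quotient is (-6/(v + 1)^3 + 3/(4*(1 - v)^(5/2)))/(6); at v = 0 this is -7/8.

-7/8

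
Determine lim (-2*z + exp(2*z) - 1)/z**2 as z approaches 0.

2

Direct substitution gives 0/0.
Apply L'Hôpital: lim (2*e^(2*z) - 2)/(2*z), still 0/0.
After 2 applications of L'Hôpital's rule the quotient is (4*e^(2*z))/(2); substituting z = 0 gives 2.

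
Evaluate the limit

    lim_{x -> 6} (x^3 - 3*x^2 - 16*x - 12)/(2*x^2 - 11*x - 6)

56/13

Direct substitution gives 0/0, so factor. Both numerator and denominator have (x - 6) as a factor.
After cancelling, the expression reduces to (x^2 + 3*x + 2)/(2*x + 1).
Substituting x = 6 gives 56/13.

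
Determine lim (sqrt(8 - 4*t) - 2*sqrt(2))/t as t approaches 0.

Substitution gives 0/0. Multiply numerator and denominator by the conjugate √(8 - 4t) + √8.
The numerator becomes (8 - 4t) − 8 = -4t, so the expression simplifies to -4/(√(8 - 4t) + √8).
Letting t → 0 gives -4/(2√8) = -√(2)/2.

-√(2)/2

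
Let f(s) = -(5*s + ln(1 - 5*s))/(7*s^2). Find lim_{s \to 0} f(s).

Direct substitution gives 0/0.
Apply L'Hôpital: lim (5 - 5/(1 - 5*s))/(-14*s), still 0/0.
After 2 applications of L'Hôpital's rule the quotient is (-25/(1 - 5*s)^2)/(-14); substituting s = 0 gives 25/14.

25/14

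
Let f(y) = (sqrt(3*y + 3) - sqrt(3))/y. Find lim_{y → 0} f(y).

A 0/0 form; rationalise with √(3 + 3y) + √3. This collapses the numerator to 3y, leaving 3/(√(3 + 3y) + √3) → 3/(2√3) = √(3)/2.

√(3)/2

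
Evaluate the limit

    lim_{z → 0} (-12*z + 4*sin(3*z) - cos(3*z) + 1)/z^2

9/2

Substitution gives 0/0 (the numerator vanishes to order 2).
Expand each term to order z^2: the coefficient of z^2 in 4·sin(3z) is 0 and in −cos(3z) is 9/2.
Lower-order terms cancel with the polynomial part, so the numerator is (9/2)·z^2 + o(z^2), and the limit is (9/2)/(1) = 9/2.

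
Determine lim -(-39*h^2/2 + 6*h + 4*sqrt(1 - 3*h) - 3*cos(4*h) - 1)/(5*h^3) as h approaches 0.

27/20

Substitution gives 0/0; apply L'Hôpital's rule 3 times.
After differentiating numerator and denominator 3 times the quotient is (-192*sin(4*h) - 81/(2*(1 - 3*h)^(5/2)))/(-30); at h = 0 this is 27/20.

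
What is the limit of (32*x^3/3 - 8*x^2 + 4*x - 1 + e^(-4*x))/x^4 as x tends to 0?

32/3

Direct substitution gives 0/0.
Apply L'Hôpital: lim (32*x^2 - 16*x + 4 - 4*e^(-4*x))/(4*x^3), still 0/0.
Apply L'Hôpital: lim (64*x - 16 + 16*e^(-4*x))/(12*x^2), still 0/0.
Apply L'Hôpital: lim (64 - 64*e^(-4*x))/(24*x), still 0/0.
After 4 applications of L'Hôpital's rule the quotient is (256*e^(-4*x))/(24); substituting x = 0 gives 32/3.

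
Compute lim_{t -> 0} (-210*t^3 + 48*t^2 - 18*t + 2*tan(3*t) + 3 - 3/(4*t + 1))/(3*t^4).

-256

Substitution gives 0/0 (the numerator vanishes to order 4).
Expand each term to order t^4: the coefficient of t^4 in 2·tan(3t) is 0 and in -3·1/(1 + 4t) is -768.
Lower-order terms cancel with the polynomial part, so the numerator is (-768)·t^4 + o(t^4), and the limit is (-768)/(3) = -256.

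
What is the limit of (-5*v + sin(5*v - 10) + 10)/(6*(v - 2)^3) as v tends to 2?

-125/36

Direct substitution gives 0/0.
Apply L'Hôpital: lim (5*cos(5*v - 10) - 5)/(18*(v - 2)^2), still 0/0.
Apply L'Hôpital: lim (-25*sin(5*v - 10))/(36*v - 72), still 0/0.
After 3 applications of L'Hôpital's rule the quotient is (-125*cos(5*v - 10))/(36); substituting v = 2 gives -125/36.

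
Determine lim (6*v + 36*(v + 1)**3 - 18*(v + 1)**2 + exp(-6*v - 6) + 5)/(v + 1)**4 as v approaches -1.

54

Direct substitution gives 0/0.
Apply L'Hôpital: lim (-36*v + 108*(v + 1)^2 - 6*e^(-6*v - 6) - 30)/(4*(v + 1)^3), still 0/0.
Apply L'Hôpital: lim (216*v + 36*e^(-6*v - 6) + 180)/(12*(v + 1)^2), still 0/0.
Apply L'Hôpital: lim (216 - 216*e^(-6*v - 6))/(24*v + 24), still 0/0.
After 4 applications of L'Hôpital's rule the quotient is (1296*e^(-6*v - 6))/(24); substituting v = -1 gives 54.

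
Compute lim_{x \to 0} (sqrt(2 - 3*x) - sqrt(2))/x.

A 0/0 form; rationalise with √(2 - 3x) + √2. This collapses the numerator to -3x, leaving -3/(√(2 - 3x) + √2) → -3/(2√2) = -3*√(2)/4.

-3*√(2)/4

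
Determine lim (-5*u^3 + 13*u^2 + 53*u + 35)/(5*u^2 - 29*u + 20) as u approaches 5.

-64/7

Direct substitution gives 0/0, so factor. Both numerator and denominator have (u - 5) as a factor.
After cancelling, the expression reduces to (-5*u^2 - 12*u - 7)/(5*u - 4).
Substituting u = 5 gives -64/7.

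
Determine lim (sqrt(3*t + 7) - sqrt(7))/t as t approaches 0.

3*√(7)/14

A 0/0 form; rationalise with √(7 + 3t) + √7. This collapses the numerator to 3t, leaving 3/(√(7 + 3t) + √7) → 3/(2√7) = 3*√(7)/14.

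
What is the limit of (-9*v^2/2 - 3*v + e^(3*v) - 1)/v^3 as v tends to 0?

9/2

Direct substitution gives 0/0.
Apply L'Hôpital: lim (-9*v + 3*e^(3*v) - 3)/(3*v^2), still 0/0.
Apply L'Hôpital: lim (9*e^(3*v) - 9)/(6*v), still 0/0.
After 3 applications of L'Hôpital's rule the quotient is (27*e^(3*v))/(6); substituting v = 0 gives 9/2.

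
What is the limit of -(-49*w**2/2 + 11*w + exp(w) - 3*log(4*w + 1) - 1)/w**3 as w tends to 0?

383/6

Substitution gives 0/0 (the numerator vanishes to order 3).
Expand each term to order w^3: the coefficient of w^3 in -3·ln(1 + 4w) is -64 and in e^(w) is 1/6.
Lower-order terms cancel with the polynomial part, so the numerator is (-383/6)·w^3 + o(w^3), and the limit is (-383/6)/(-1) = 383/6.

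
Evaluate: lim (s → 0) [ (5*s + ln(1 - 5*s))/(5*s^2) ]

-5/2

Direct substitution gives 0/0.
Apply L'Hôpital: lim (5 - 5/(1 - 5*s))/(10*s), still 0/0.
After 2 applications of L'Hôpital's rule the quotient is (-25/(1 - 5*s)^2)/(10); substituting s = 0 gives -5/2.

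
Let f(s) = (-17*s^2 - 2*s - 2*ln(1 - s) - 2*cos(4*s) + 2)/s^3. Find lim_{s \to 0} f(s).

2/3

Substitution gives 0/0 (the numerator vanishes to order 3).
Expand each term to order s^3: the coefficient of s^3 in -2·cos(4s) is 0 and in -2·ln(1 - s) is 2/3.
Lower-order terms cancel with the polynomial part, so the numerator is (2/3)·s^3 + o(s^3), and the limit is (2/3)/(1) = 2/3.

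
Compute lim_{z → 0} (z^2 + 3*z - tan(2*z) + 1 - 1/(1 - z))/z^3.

Substitution gives 0/0 (the numerator vanishes to order 3).
Expand each term to order z^3: the coefficient of z^3 in −1/(1 - z) is -1 and in −tan(2z) is -8/3.
Lower-order terms cancel with the polynomial part, so the numerator is (-11/3)·z^3 + o(z^3), and the limit is (-11/3)/(1) = -11/3.

-11/3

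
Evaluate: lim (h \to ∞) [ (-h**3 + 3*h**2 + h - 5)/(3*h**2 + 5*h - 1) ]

The numerator has higher degree (3 > 2); the quotient behaves like (-1/(3))·h^1 for large |h|.
As h → +∞ this diverges to -∞.

-∞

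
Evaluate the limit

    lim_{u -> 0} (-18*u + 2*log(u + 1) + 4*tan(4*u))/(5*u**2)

Substitution gives 0/0; apply L'Hôpital's rule 2 times.
After differentiating numerator and denominator 2 times the quotient is (128*tan(4*u)/cos(4*u)^2 - 2/(u + 1)^2)/(10); at u = 0 this is -1/5.

-1/5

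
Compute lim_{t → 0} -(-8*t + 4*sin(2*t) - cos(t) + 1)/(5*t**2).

-1/10

Substitution gives 0/0 (the numerator vanishes to order 2).
Expand each term to order t^2: the coefficient of t^2 in 4·sin(2t) is 0 and in −cos(t) is 1/2.
Lower-order terms cancel with the polynomial part, so the numerator is (1/2)·t^2 + o(t^2), and the limit is (1/2)/(-5) = -1/10.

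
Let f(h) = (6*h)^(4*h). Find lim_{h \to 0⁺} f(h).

Base → 0⁺ and exponent → 0⁺: a 0^0 form.
Take logs: 4h·ln(6h). This is 0·(−∞); rewriting as ln(6h)/(1/(4h)) and applying L'Hôpital gives 0.
Hence the limit is e^0 = 1.

1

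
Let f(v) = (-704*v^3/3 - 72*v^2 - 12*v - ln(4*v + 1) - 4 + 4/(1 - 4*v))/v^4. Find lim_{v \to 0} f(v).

1088

Substitution gives 0/0; apply L'Hôpital's rule 4 times.
After differentiating numerator and denominator 4 times the quotient is (1536/(4*v + 1)^4 - 24576/(4*v - 1)^5)/(24); at v = 0 this is 1088.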